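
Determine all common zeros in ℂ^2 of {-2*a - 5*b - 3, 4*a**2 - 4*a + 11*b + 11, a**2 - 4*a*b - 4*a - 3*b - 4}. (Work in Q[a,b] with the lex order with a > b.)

{(1, -1)}

Compute a lex Gröbner basis by Buchberger's algorithm.
f_1 = -2*a - 5*b - 3, LT = a.
f_2 = 4*a**2 - 4*a + 11*b + 11, LT = a**2.
f_3 = a**2 - 4*a*b - 4*a - 3*b - 4, LT = a**2.

S(f_1,f_2): lcm = a**2. S = 5/2*a*b + 5/2*a - 11/4*b - 11/4.
  leading term a*b: subtract (-5/4*b)·f_1 from 5/2*a*b + 5/2*a - 11/4*b - 11/4 → 5/2*a - 25/4*b**2 - 13/2*b - 11/4
  leading term a: subtract (-5/4)·f_1 from 5/2*a - 25/4*b**2 - 13/2*b - 11/4 → -25/4*b**2 - 51/4*b - 13/2
  leading term b**2: no divisor's leading term divides it; move -25/4*b**2 to the remainder.
  leading term b: no divisor's leading term divides it; move -51/4*b to the remainder.
  leading term 1: no divisor's leading term divides it; move -13/2 to the remainder.
  remainder -25/4*b**2 - 51/4*b - 13/2 ≠ 0; add h_4 = -25/4*b**2 - 51/4*b - 13/2 to the basis.

S(f_1,f_3): lcm = a**2. S = 13/2*a*b + 11/2*a + 3*b + 4.
  leading term a*b: subtract (-13/4*b)·f_1 from 13/2*a*b + 11/2*a + 3*b + 4 → 11/2*a - 65/4*b**2 - 27/4*b + 4
  leading term a: subtract (-11/4)·f_1 from 11/2*a - 65/4*b**2 - 27/4*b + 4 → -65/4*b**2 - 41/2*b - 17/4
  leading term b**2: subtract (13/5)·h_4 from -65/4*b**2 - 41/2*b - 17/4 → 253/20*b + 253/20
  leading term b: no divisor's leading term divides it; move 253/20*b to the remainder.
  leading term 1: no divisor's leading term divides it; move 253/20 to the remainder.
  remainder 253/20*b + 253/20 ≠ 0; add h_5 = 253/20*b + 253/20 to the basis.

The other S-polynomials (S(f_2,f_3), S(f_1,h_4), S(f_2,h_4), S(f_3,h_4), S(f_1,h_5), S(f_2,h_5), S(f_3,h_5), S(h_4,h_5)) all reduce to 0 modulo the current basis, so we have a Gröbner basis.
Inter-reduce: drop elements whose leading term is divisible by another's, tail-reduce, and make monic.
Reduced Gröbner basis: {a - 1, b + 1}.

Since the basis is lex-ordered, b + 1 is univariate in b. Its roots are {-1}. Back-substituting each root into the other basis elements fixes the other coordinates.
  b = -1: the earlier basis element becomes a - 1 = 0, giving a = 1 — point (1, -1).
Each listed point satisfies every original equation (direct substitution).
Zero-dimensionality of the ideal guarantees finitely many solutions over ℂ.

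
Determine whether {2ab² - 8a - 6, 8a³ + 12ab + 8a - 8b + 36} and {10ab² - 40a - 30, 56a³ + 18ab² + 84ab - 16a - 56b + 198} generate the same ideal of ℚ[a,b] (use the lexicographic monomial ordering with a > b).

Yes, the ideals are equal.

Two ideals are equal iff their reduced Gröbner bases coincide (the reduced basis is unique for a fixed ordering).
Buchberger on the first generating set:
f_1 = 2ab² - 8a - 6, LT = ab².
f_2 = 8a³ + 12ab + 8a - 8b + 36, LT = a³.

S(f_1,f_2): lcm = a³b². S = -4a³ - 3a² - 3/2ab³ - ab² + b³ - 9/2b².
  reduce S modulo (f_1, f_2):
  remainder -3a² + b³ - 9/2b² - 17/2b + 15 ≠ 0; add g_3 = -3a² + b³ - 9/2b² - 17/2b + 15 to the basis.

S(f_1,g_3): lcm = a²b². S = -4a² - 3a + ⅓b⁵ - 3/2b⁴ - 17/6b³ + 5b².
  reduce S modulo (f_1, f_2, g_3):
  remainder -3a + ⅓b⁵ - 3/2b⁴ - 25/6b³ + 11b² + 34/3b - 20 ≠ 0; add g_4 = -3a + ⅓b⁵ - 3/2b⁴ - 25/6b³ + 11b² + 34/3b - 20 to the basis.

S(f_1,g_4): lcm = ab². S = -4a + 1/9b⁷ - ½b⁶ - 25/18b⁵ + 11/3b⁴ + 34/9b³ - 20/3b² - 3.
  reduce S modulo (f_1, f_2, g_3, g_4):
  remainder 1/9b⁷ - ½b⁶ - 11/6b⁵ + 17/3b⁴ + 28/3b³ - 64/3b² - 136/9b + 71/3 ≠ 0; add g_5 = 1/9b⁷ - ½b⁶ - 11/6b⁵ + 17/3b⁴ + 28/3b³ - 64/3b² - 136/9b + 71/3 to the basis.

The other S-polynomials (S(f_2,g_3), S(f_2,g_4), S(g_3,g_4), S(f_1,g_5), S(f_2,g_5), S(g_3,g_5), S(g_4,g_5)) all reduce to 0 modulo the current basis, so we have a Gröbner basis.
Inter-reduce: drop elements whose leading term is divisible by another's, tail-reduce, and make monic.
Reduced Gröbner basis: {a - 1/9b⁵ + ½b⁴ + 25/18b³ - 11/3b² - 34/9b + 20/3, b⁷ - 9/2b⁶ - 33/2b⁵ + 51b⁴ + 84b³ - 192b² - 136b + 213}.

Buchberger on the second generating set:
h_1 = 10ab² - 40a - 30, LT = ab².
h_2 = 56a³ + 18ab² + 84ab - 16a - 56b + 198, LT = a³.

S(h_1,h_2): lcm = a³b². S = -4a³ - 3a² - 9/28ab⁴ - 3/2ab³ + 2/7ab² + b³ - 99/28b².
  reduce S modulo (h_1, h_2):
  remainder -3a² + b³ - 9/2b² - 17/2b + 15 ≠ 0; add k_3 = -3a² + b³ - 9/2b² - 17/2b + 15 to the basis.

S(h_1,k_3): lcm = a²b². S = -4a² - 3a + ⅓b⁵ - 3/2b⁴ - 17/6b³ + 5b².
  reduce S modulo (h_1, h_2, k_3):
  remainder -3a + ⅓b⁵ - 3/2b⁴ - 25/6b³ + 11b² + 34/3b - 20 ≠ 0; add k_4 = -3a + ⅓b⁵ - 3/2b⁴ - 25/6b³ + 11b² + 34/3b - 20 to the basis.

S(h_1,k_4): lcm = ab². S = -4a + 1/9b⁷ - ½b⁶ - 25/18b⁵ + 11/3b⁴ + 34/9b³ - 20/3b² - 3.
  reduce S modulo (h_1, h_2, k_3, k_4):
  remainder 1/9b⁷ - ½b⁶ - 11/6b⁵ + 17/3b⁴ + 28/3b³ - 64/3b² - 136/9b + 71/3 ≠ 0; add k_5 = 1/9b⁷ - ½b⁶ - 11/6b⁵ + 17/3b⁴ + 28/3b³ - 64/3b² - 136/9b + 71/3 to the basis.

The other S-polynomials (S(h_2,k_3), S(h_2,k_4), S(k_3,k_4), S(h_1,k_5), S(h_2,k_5), S(k_3,k_5), S(k_4,k_5)) all reduce to 0 modulo the current basis, so we have a Gröbner basis.
Inter-reduce: drop elements whose leading term is divisible by another's, tail-reduce, and make monic.
Reduced Gröbner basis: {a - 1/9b⁵ + ½b⁴ + 25/18b³ - 11/3b² - 34/9b + 20/3, b⁷ - 9/2b⁶ - 33/2b⁵ + 51b⁴ + 84b³ - 192b² - 136b + 213}.

Same reduced basis, so the two generating sets span the same ideal.
The choice of monomial ordering does not affect the verdict — as long as both bases are computed under the same ordering, their equality decides ideal equality.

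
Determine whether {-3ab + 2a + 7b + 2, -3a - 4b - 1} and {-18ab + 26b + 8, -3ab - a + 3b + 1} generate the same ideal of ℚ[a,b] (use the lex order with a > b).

For a fixed monomial order, each ideal has a unique reduced Gröbner basis; comparing bases decides equality.
Buchberger on the first generating set:
f_1 = -3ab + 2a + 7b + 2, LT = ab.
f_2 = -3a - 4b - 1, LT = a.

S(f_1,f_2): lcm = ab. S = -⅔a - 4/3b² - 8/3b - ⅔.
  leading term a: subtract (2/9)·f_2 from -⅔a - 4/3b² - 8/3b - ⅔ → -4/3b² - 16/9b - 4/9
  leading term b²: no divisor's leading term divides it; move -4/3b² to the remainder.
  leading term b: no divisor's leading term divides it; move -16/9b to the remainder.
  leading term 1: no divisor's leading term divides it; move -4/9 to the remainder.
  remainder -4/3b² - 16/9b - 4/9 ≠ 0; add g_3 = -4/3b² - 16/9b - 4/9 to the basis.

The other S-polynomials (S(f_1,g_3), S(f_2,g_3)) all reduce to 0 modulo the current basis, so we have a Gröbner basis.
Inter-reduce: drop elements whose leading term is divisible by another's, tail-reduce, and make monic.
Reduced Gröbner basis: {a + 4/3b + ⅓, b² + 4/3b + ⅓}.

Buchberger on the second generating set:
h_1 = -18ab + 26b + 8, LT = ab.
h_2 = -3ab - a + 3b + 1, LT = ab.

S(h_1,h_2): lcm = ab. S = -⅓a - 4/9b - 1/9.
  leading term a: no divisor's leading term divides it; move -⅓a to the remainder.
  leading term b: no divisor's leading term divides it; move -4/9b to the remainder.
  leading term 1: no divisor's leading term divides it; move -1/9 to the remainder.
  remainder -⅓a - 4/9b - 1/9 ≠ 0; add k_3 = -⅓a - 4/9b - 1/9 to the basis.

S(h_1,k_3): lcm = ab. S = -4/3b² - 16/9b - 4/9.
  leading term b²: no divisor's leading term divides it; move -4/3b² to the remainder.
  leading term b: no divisor's leading term divides it; move -16/9b to the remainder.
  leading term 1: no divisor's leading term divides it; move -4/9 to the remainder.
  remainder -4/3b² - 16/9b - 4/9 ≠ 0; add k_4 = -4/3b² - 16/9b - 4/9 to the basis.

The other S-polynomials (S(h_2,k_3), S(h_1,k_4), S(h_2,k_4), S(k_3,k_4)) all reduce to 0 modulo the current basis, so we have a Gröbner basis.
Inter-reduce: drop elements whose leading term is divisible by another's, tail-reduce, and make monic.
Reduced Gröbner basis: {a + 4/3b + ⅓, b² + 4/3b + ⅓}.

The two bases agree; hence the ideals are identical.

Yes, the ideals are equal.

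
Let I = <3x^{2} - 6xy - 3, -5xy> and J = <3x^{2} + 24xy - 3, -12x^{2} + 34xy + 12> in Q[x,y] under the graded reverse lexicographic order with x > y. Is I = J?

Equality of ideals is decidable: compute both reduced Gröbner bases (unique for the ordering) and check whether they agree.
Buchberger on the first generating set:
f_1 = 3x^{2} - 6xy - 3, LT = x^{2}.
f_2 = -5xy, LT = xy.

S(f_1,f_2): lcm = x^{2}y. S = -2xy^{2} - y.
  leading term xy^{2}: subtract (\tfrac{2}{5}y)·f_2 from -2xy^{2} - y → -y
  leading term y: no divisor's leading term divides it; move -y to the remainder.
  remainder -y ≠ 0; add g_3 = -y to the basis.

The other S-polynomials (S(f_1,g_3), S(f_2,g_3)) all reduce to 0 modulo the current basis, so we have a Gröbner basis.
Inter-reduce: drop elements whose leading term is divisible by another's, tail-reduce, and make monic.
Reduced Gröbner basis: {x^{2} - 1, y}.

Buchberger on the second generating set:
h_1 = 3x^{2} + 24xy - 3, LT = x^{2}.
h_2 = -12x^{2} + 34xy + 12, LT = x^{2}.

S(h_1,h_2): lcm = x^{2}. S = \tfrac{65}{6}xy.
  leading term xy: no divisor's leading term divides it; move \tfrac{65}{6}xy to the remainder.
  remainder \tfrac{65}{6}xy ≠ 0; add k_3 = \tfrac{65}{6}xy to the basis.

S(h_1,k_3): lcm = x^{2}y. S = 8xy^{2} - y.
  leading term xy^{2}: subtract (\tfrac{48}{65}y)·k_3 from 8xy^{2} - y → -y
  leading term y: no divisor's leading term divides it; move -y to the remainder.
  remainder -y ≠ 0; add k_4 = -y to the basis.

The other S-polynomials (S(h_2,k_3), S(h_1,k_4), S(h_2,k_4), S(k_3,k_4)) all reduce to 0 modulo the current basis, so we have a Gröbner basis.
Inter-reduce: drop elements whose leading term is divisible by another's, tail-reduce, and make monic.
Reduced Gröbner basis: {x^{2} - 1, y}.

These coincide, so the ideals are equal.

Yes, the ideals are equal.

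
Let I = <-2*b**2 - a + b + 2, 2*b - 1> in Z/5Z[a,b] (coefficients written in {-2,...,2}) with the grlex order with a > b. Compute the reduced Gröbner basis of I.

This is the nonlinear analogue of row-reducing a linear system.

f_1 = -2*b**2 - a + b + 2, LT = b**2.
f_2 = 2*b - 1, LT = b.

S(f_1,f_2): lcm = b**2. S = -2*a - 1.
  leading term a: no divisor's leading term divides it; move -2*a to the remainder.
  leading term 1: no divisor's leading term divides it; move -1 to the remainder.
  remainder -2*a - 1 ≠ 0; add g_3 = -2*a - 1 to the basis.

The other S-polynomials (S(f_1,g_3), S(f_2,g_3)) all reduce to 0 modulo the current basis, so we have a Gröbner basis.
Inter-reduce: drop elements whose leading term is divisible by another's, tail-reduce, and make monic.

G = {a - 2, b + 2}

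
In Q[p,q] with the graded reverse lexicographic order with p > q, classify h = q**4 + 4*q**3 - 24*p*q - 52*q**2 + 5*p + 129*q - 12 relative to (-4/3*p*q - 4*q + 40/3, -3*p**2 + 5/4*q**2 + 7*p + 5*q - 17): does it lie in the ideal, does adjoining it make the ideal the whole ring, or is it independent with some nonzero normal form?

q**4 + 4*q**3 - 24*p*q - 52*q**2 + 5*p + 129*q - 12 is independent of I; its normal form modulo I is 5*p + q - 12.

First compute the reduced Gröbner basis of I by Buchberger's algorithm.
f_1 = -4/3*p*q - 4*q + 40/3, LT = p*q.
f_2 = -3*p**2 + 5/4*q**2 + 7*p + 5*q - 17, LT = p**2.

S(f_1,f_2): lcm = p**2*q. S = 5/12*q**3 + 16/3*p*q + 5/3*q**2 - 10*p - 17/3*q.
  leading term q**3: no divisor's leading term divides it; move 5/12*q**3 to the remainder.
  leading term p*q: subtract (-4)·f_1 from 16/3*p*q + 5/3*q**2 - 10*p - 17/3*q → 5/3*q**2 - 10*p - 65/3*q + 160/3
  leading term q**2: no divisor's leading term divides it; move 5/3*q**2 to the remainder.
  leading term p: no divisor's leading term divides it; move -10*p to the remainder.
  leading term q: no divisor's leading term divides it; move -65/3*q to the remainder.
  leading term 1: no divisor's leading term divides it; move 160/3 to the remainder.
  remainder 5/12*q**3 + 5/3*q**2 - 10*p - 65/3*q + 160/3 ≠ 0; add k_3 = 5/12*q**3 + 5/3*q**2 - 10*p - 65/3*q + 160/3 to the basis.

The other S-polynomials (S(f_1,k_3), S(f_2,k_3)) all reduce to 0 modulo the current basis, so we have a Gröbner basis.
Inter-reduce: drop elements whose leading term is divisible by another's, tail-reduce, and make monic.
Reduced Gröbner basis: {q**3 + 4*q**2 - 24*p - 52*q + 128, p**2 - 5/12*q**2 - 7/3*p - 5/3*q + 17/3, p*q + 3*q - 10}.
Label its elements g_1 = q**3 + 4*q**2 - 24*p - 52*q + 128, g_2 = p**2 - 5/12*q**2 - 7/3*p - 5/3*q + 17/3, g_3 = p*q + 3*q - 10.

Reduce h = q**4 + 4*q**3 - 24*p*q - 52*q**2 + 5*p + 129*q - 12 modulo G:
  leading term q**4: subtract (q)·g_1 from q**4 + 4*q**3 - 24*p*q - 52*q**2 + 5*p + 129*q - 12 → 5*p + q - 12
  leading term p: no divisor's leading term divides it; move 5*p to the remainder.
  leading term q: no divisor's leading term divides it; move q to the remainder.
  leading term 1: no divisor's leading term divides it; move -12 to the remainder.
  normal form = 5*p + q - 12.
The normal form is nonzero, so h ∉ I. Since h minus its normal form lies in I, I + (h) = I + (r) where r = 5*p + q - 12; decide whether this ideal is the whole ring.
Run Buchberger on G together with r (pairs among the g_i already reduce to 0 since G is a Gröbner basis):
g_1 = q**3 + 4*q**2 - 24*p - 52*q + 128, LT = q**3.
g_2 = p**2 - 5/12*q**2 - 7/3*p - 5/3*q + 17/3, LT = p**2.
g_3 = p*q + 3*q - 10, LT = p*q.
r = 5*p + q - 12, LT = p.

S(g_2,r): lcm = p**2. S = -1/5*p*q - 5/12*q**2 + 1/15*p - 5/3*q + 17/3.
  leading term p*q: subtract (-1/5)·g_3 from -1/5*p*q - 5/12*q**2 + 1/15*p - 5/3*q + 17/3 → -5/12*q**2 + 1/15*p - 16/15*q + 11/3
  leading term q**2: no divisor's leading term divides it; move -5/12*q**2 to the remainder.
  leading term p: subtract (1/75)·r from 1/15*p - 16/15*q + 11/3 → -27/25*q + 287/75
  leading term q: no divisor's leading term divides it; move -27/25*q to the remainder.
  leading term 1: no divisor's leading term divides it; move 287/75 to the remainder.
  remainder -5/12*q**2 - 27/25*q + 287/75 ≠ 0; add m_5 = -5/12*q**2 - 27/25*q + 287/75 to the basis.

S(g_3,r): lcm = p*q. S = -1/5*q**2 + 27/5*q - 10.
  leading term q**2: subtract (12/25)·m_5 from -1/5*q**2 + 27/5*q - 10 → 3699/625*q - 7398/625
  leading term q: no divisor's leading term divides it; move 3699/625*q to the remainder.
  leading term 1: no divisor's leading term divides it; move -7398/625 to the remainder.
  remainder 3699/625*q - 7398/625 ≠ 0; add m_6 = 3699/625*q - 7398/625 to the basis.

The other S-polynomials (S(g_1,g_2), S(g_1,g_3), S(g_1,r), S(g_2,g_3), S(g_1,m_5), S(g_2,m_5), S(g_3,m_5), S(r,m_5), S(g_1,m_6), S(g_2,m_6), S(g_3,m_6), S(r,m_6), S(m_5,m_6)) all reduce to 0 modulo the current basis, so we have a Gröbner basis.
Inter-reduce: drop elements whose leading term is divisible by another's, tail-reduce, and make monic.
Reduced Gröbner basis: {p - 2, q - 2}.
The reduced Gröbner basis of I + (h) is {p - 2, q - 2} ≠ {1}, a proper ideal, so the enlarged system stays consistent: h is independent of I, with normal form 5*p + q - 12.

The remainder on division by a Gröbner basis is unique — it is the normal form.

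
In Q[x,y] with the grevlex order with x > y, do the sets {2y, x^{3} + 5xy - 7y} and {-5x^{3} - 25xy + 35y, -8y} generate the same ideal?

Yes, the ideals are equal.

For a fixed monomial order, each ideal has a unique reduced Gröbner basis; comparing bases decides equality.
Buchberger on the first generating set:
f_1 = 2y, LT = y.
f_2 = x^{3} + 5xy - 7y, LT = x^{3}.

The S-polynomials (S(f_1,f_2)) all reduce to 0 modulo the current basis, so we have a Gröbner basis.
Inter-reduce: drop elements whose leading term is divisible by another's, tail-reduce, and make monic.
Reduced Gröbner basis: {x^{3}, y}.

Buchberger on the second generating set:
h_1 = -5x^{3} - 25xy + 35y, LT = x^{3}.
h_2 = -8y, LT = y.

The S-polynomials (S(h_1,h_2)) all reduce to 0 modulo the current basis, so we have a Gröbner basis.
Inter-reduce: drop elements whose leading term is divisible by another's, tail-reduce, and make monic.
Reduced Gröbner basis: {x^{3}, y}.

Same reduced basis, so the two generating sets span the same ideal.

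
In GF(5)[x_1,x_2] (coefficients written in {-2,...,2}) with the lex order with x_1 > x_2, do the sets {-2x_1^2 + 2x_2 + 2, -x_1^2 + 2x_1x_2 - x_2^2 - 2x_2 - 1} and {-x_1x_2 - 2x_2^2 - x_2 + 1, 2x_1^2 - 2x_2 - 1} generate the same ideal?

No, the ideals differ.

Equality of ideals is decidable: compute both reduced Gröbner bases (unique for the ordering) and check whether they agree.
Buchberger on the first generating set:
f_1 = -2x_1^2 + 2x_2 + 2, LT = x_1^2.
f_2 = -x_1^2 + 2x_1x_2 - x_2^2 - 2x_2 - 1, LT = x_1^2.

S(f_1,f_2): lcm = x_1^2. S = 2x_1x_2 - x_2^2 + 2x_2 - 2.
  reduce S modulo (f_1, f_2):
  remainder 2x_1x_2 - x_2^2 + 2x_2 - 2 ≠ 0; add g_3 = 2x_1x_2 - x_2^2 + 2x_2 - 2 to the basis.

S(f_1,g_3): lcm = x_1^2x_2. S = -2x_1x_2^2 - x_1x_2 + x_1 - x_2^2 - x_2.
  reduce S modulo (f_1, f_2, g_3):
  remainder x_1 - x_2^3 - 2x_2^2 - 2x_2 - 1 ≠ 0; add g_4 = x_1 - x_2^3 - 2x_2^2 - 2x_2 - 1 to the basis.

S(f_1,g_4): lcm = x_1^2. S = x_1x_2^3 + 2x_1x_2^2 + 2x_1x_2 + x_1 - x_2 - 1.
  reduce S modulo (f_1, f_2, g_3, g_4):
  remainder -2x_2^4 + x_2^3 + 2x_2^2 + x_2 + 2 ≠ 0; add g_5 = -2x_2^4 + x_2^3 + 2x_2^2 + x_2 + 2 to the basis.

The other S-polynomials (S(f_2,g_3), S(f_2,g_4), S(g_3,g_4), S(f_1,g_5), S(f_2,g_5), S(g_3,g_5), S(g_4,g_5)) all reduce to 0 modulo the current basis, so we have a Gröbner basis.
Inter-reduce: drop elements whose leading term is divisible by another's, tail-reduce, and make monic.
Reduced Gröbner basis: {x_1 - x_2^3 - 2x_2^2 - 2x_2 - 1, x_2^4 + 2x_2^3 - x_2^2 + 2x_2 - 1}.

Buchberger on the second generating set:
h_1 = -x_1x_2 - 2x_2^2 - x_2 + 1, LT = x_1x_2.
h_2 = 2x_1^2 - 2x_2 - 1, LT = x_1^2.

S(h_1,h_2): lcm = x_1^2x_2. S = 2x_1x_2^2 + x_1x_2 - x_1 + x_2^2 - 2x_2.
  reduce S modulo (h_1, h_2):
  remainder -x_1 + x_2^3 + 2x_2^2 - x_2 + 1 ≠ 0; add k_3 = -x_1 + x_2^3 + 2x_2^2 - x_2 + 1 to the basis.

S(h_1,k_3): lcm = x_1x_2. S = x_2^4 + 2x_2^3 + x_2^2 + 2x_2 - 1.
  reduce S modulo (h_1, h_2, k_3):
  remainder x_2^4 + 2x_2^3 + x_2^2 + 2x_2 - 1 ≠ 0; add k_4 = x_2^4 + 2x_2^3 + x_2^2 + 2x_2 - 1 to the basis.

The other S-polynomials (S(h_2,k_3), S(h_1,k_4), S(h_2,k_4), S(k_3,k_4)) all reduce to 0 modulo the current basis, so we have a Gröbner basis.
Inter-reduce: drop elements whose leading term is divisible by another's, tail-reduce, and make monic.
Reduced Gröbner basis: {x_1 - x_2^3 - 2x_2^2 + x_2 - 1, x_2^4 + 2x_2^3 + x_2^2 + 2x_2 - 1}.

Since the reduced bases disagree, the two ideals are not the same.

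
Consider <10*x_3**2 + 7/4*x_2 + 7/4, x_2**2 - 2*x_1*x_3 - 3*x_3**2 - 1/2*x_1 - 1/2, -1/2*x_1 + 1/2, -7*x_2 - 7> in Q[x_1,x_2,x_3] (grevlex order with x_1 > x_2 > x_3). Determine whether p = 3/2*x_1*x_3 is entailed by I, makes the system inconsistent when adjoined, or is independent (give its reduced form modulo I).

3/2*x_1*x_3 lies in I (it reduces to 0).

First compute the reduced Gröbner basis of I by Buchberger's algorithm.
f_1 = 10*x_3**2 + 7/4*x_2 + 7/4, LT = x_3**2.
f_2 = x_2**2 - 2*x_1*x_3 - 3*x_3**2 - 1/2*x_1 - 1/2, LT = x_2**2.
f_3 = -1/2*x_1 + 1/2, LT = x_1.
f_4 = -7*x_2 - 7, LT = x_2.

S(f_2,f_4): lcm = x_2**2. S = -2*x_1*x_3 - 3*x_3**2 - 1/2*x_1 - x_2 - 1/2.
  leading term x_1*x_3: subtract (4*x_3)·f_3 from -2*x_1*x_3 - 3*x_3**2 - 1/2*x_1 - x_2 - 1/2 → -3*x_3**2 - 1/2*x_1 - x_2 - 2*x_3 - 1/2
  leading term x_3**2: subtract (-3/10)·f_1 from -3*x_3**2 - 1/2*x_1 - x_2 - 2*x_3 - 1/2 → -1/2*x_1 - 19/40*x_2 - 2*x_3 + 1/40
  leading term x_1: subtract (1)·f_3 from -1/2*x_1 - 19/40*x_2 - 2*x_3 + 1/40 → -19/40*x_2 - 2*x_3 - 19/40
  leading term x_2: subtract (19/280)·f_4 from -19/40*x_2 - 2*x_3 - 19/40 → -2*x_3
  leading term x_3: no divisor's leading term divides it; move -2*x_3 to the remainder.
  remainder -2*x_3 ≠ 0; add h_5 = -2*x_3 to the basis.

The other S-polynomials (S(f_1,f_2), S(f_1,f_3), S(f_1,f_4), S(f_2,f_3), S(f_3,f_4), S(f_1,h_5), S(f_2,h_5), S(f_3,h_5), S(f_4,h_5)) all reduce to 0 modulo the current basis, so we have a Gröbner basis.
Inter-reduce: drop elements whose leading term is divisible by another's, tail-reduce, and make monic.
Reduced Gröbner basis: {x_1 - 1, x_2 + 1, x_3}.
Label its elements g_1 = x_1 - 1, g_2 = x_2 + 1, g_3 = x_3.

Reduce p = 3/2*x_1*x_3 modulo G:
  leading term x_1*x_3: subtract (3/2*x_3)·g_1 from 3/2*x_1*x_3 → 3/2*x_3
  leading term x_3: subtract (3/2)·g_3 from 3/2*x_3 → 0
  normal form = 0.
Since the normal form is 0, p ∈ I.

The remainder on division by a Gröbner basis is unique — it is the normal form.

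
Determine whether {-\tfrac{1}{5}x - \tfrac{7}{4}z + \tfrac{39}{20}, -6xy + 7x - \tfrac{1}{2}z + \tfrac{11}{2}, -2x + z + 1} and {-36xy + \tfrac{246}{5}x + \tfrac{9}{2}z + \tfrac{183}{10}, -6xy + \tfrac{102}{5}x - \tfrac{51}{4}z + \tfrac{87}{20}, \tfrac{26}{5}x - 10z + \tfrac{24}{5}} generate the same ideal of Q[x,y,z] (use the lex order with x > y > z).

Since reduced Gröbner bases are canonical representatives of ideals under a given ordering, it suffices to compute and compare them.
Buchberger on the first generating set:
f_1 = -\tfrac{1}{5}x - \tfrac{7}{4}z + \tfrac{39}{20}, LT = x.
f_2 = -6xy + 7x - \tfrac{1}{2}z + \tfrac{11}{2}, LT = xy.
f_3 = -2x + z + 1, LT = x.

S(f_1,f_2): lcm = xy. S = \tfrac{7}{6}x + \tfrac{35}{4}yz - \tfrac{39}{4}y - \tfrac{1}{12}z + \tfrac{11}{12}.
  reduce S modulo (f_1, f_2, f_3):
  remainder \tfrac{35}{4}yz - \tfrac{39}{4}y - \tfrac{247}{24}z + \tfrac{295}{24} ≠ 0; add g_4 = \tfrac{35}{4}yz - \tfrac{39}{4}y - \tfrac{247}{24}z + \tfrac{295}{24} to the basis.

S(f_1,f_3): lcm = x. S = \tfrac{37}{4}z - \tfrac{37}{4}.
  reduce S modulo (f_1, f_2, f_3, g_4):
  remainder \tfrac{37}{4}z - \tfrac{37}{4} ≠ 0; add g_5 = \tfrac{37}{4}z - \tfrac{37}{4} to the basis.

S(f_2,f_3): lcm = xy. S = -\tfrac{7}{6}x + \tfrac{1}{2}yz + \tfrac{1}{2}y + \tfrac{1}{12}z - \tfrac{11}{12}.
  reduce S modulo (f_1, f_2, f_3, g_4, g_5):
  remainder \tfrac{37}{35}y - \tfrac{74}{35} ≠ 0; add g_6 = \tfrac{37}{35}y - \tfrac{74}{35} to the basis.

The other S-polynomials (S(f_1,g_4), S(f_2,g_4), S(f_3,g_4), S(f_1,g_5), S(f_2,g_5), S(f_3,g_5), S(g_4,g_5), S(f_1,g_6), S(f_2,g_6), S(f_3,g_6), S(g_4,g_6), S(g_5,g_6)) all reduce to 0 modulo the current basis, so we have a Gröbner basis.
Inter-reduce: drop elements whose leading term is divisible by another's, tail-reduce, and make monic.
Reduced Gröbner basis: {x - 1, y - 2, z - 1}.

Buchberger on the second generating set:
h_1 = -36xy + \tfrac{246}{5}x + \tfrac{9}{2}z + \tfrac{183}{10}, LT = xy.
h_2 = -6xy + \tfrac{102}{5}x - \tfrac{51}{4}z + \tfrac{87}{20}, LT = xy.
h_3 = \tfrac{26}{5}x - 10z + \tfrac{24}{5}, LT = x.

S(h_1,h_2): lcm = xy. S = \tfrac{61}{30}x - \tfrac{9}{4}z + \tfrac{13}{60}.
  reduce S modulo (h_1, h_2, h_3):
  remainder \tfrac{259}{156}z - \tfrac{259}{156} ≠ 0; add k_4 = \tfrac{259}{156}z - \tfrac{259}{156} to the basis.

S(h_1,h_3): lcm = xy. S = -\tfrac{41}{30}x + \tfrac{25}{13}yz - \tfrac{12}{13}y - \tfrac{1}{8}z - \tfrac{61}{120}.
  reduce S modulo (h_1, h_2, h_3, k_4):
  remainder y - 2 ≠ 0; add k_5 = y - 2 to the basis.

The other S-polynomials (S(h_2,h_3), S(h_1,k_4), S(h_2,k_4), S(h_3,k_4), S(h_1,k_5), S(h_2,k_5), S(h_3,k_5), S(k_4,k_5)) all reduce to 0 modulo the current basis, so we have a Gröbner basis.
Inter-reduce: drop elements whose leading term is divisible by another's, tail-reduce, and make monic.
Reduced Gröbner basis: {x - 1, y - 2, z - 1}.

These coincide, so the ideals are equal.

Yes, the ideals are equal.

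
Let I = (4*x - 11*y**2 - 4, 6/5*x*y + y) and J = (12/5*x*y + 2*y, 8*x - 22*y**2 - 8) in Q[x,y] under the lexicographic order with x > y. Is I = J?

Since reduced Gröbner bases are canonical representatives of ideals under a given ordering, it suffices to compute and compare them.
Buchberger on the first generating set:
f_1 = 4*x - 11*y**2 - 4, LT = x.
f_2 = 6/5*x*y + y, LT = x*y.

S(f_1,f_2): lcm = x*y. S = -11/4*y**3 - 11/6*y.
  leading term y**3: no divisor's leading term divides it; move -11/4*y**3 to the remainder.
  leading term y: no divisor's leading term divides it; move -11/6*y to the remainder.
  remainder -11/4*y**3 - 11/6*y ≠ 0; add g_3 = -11/4*y**3 - 11/6*y to the basis.

S(f_1,g_3): leading monomials are coprime, so the S-polynomial reduces to 0 (Buchberger's first criterion).
S(f_2,g_3): lcm = x*y**3. S = -2/3*x*y + 5/6*y**3.
  leading term x*y: subtract (-1/6*y)·f_1 from -2/3*x*y + 5/6*y**3 → -y**3 - 2/3*y
  leading term y**3: subtract (4/11)·g_3 from -y**3 - 2/3*y → 0
  remainder 0.

Every S-polynomial of the final basis reduces to 0, so we have a Gröbner basis.
Inter-reduce: drop elements whose leading term is divisible by another's, tail-reduce, and make monic.
Reduced Gröbner basis: {x - 11/4*y**2 - 1, y**3 + 2/3*y}.

Buchberger on the second generating set:
h_1 = 12/5*x*y + 2*y, LT = x*y.
h_2 = 8*x - 22*y**2 - 8, LT = x.

S(h_1,h_2): lcm = x*y. S = 11/4*y**3 + 11/6*y.
  leading term y**3: no divisor's leading term divides it; move 11/4*y**3 to the remainder.
  leading term y: no divisor's leading term divides it; move 11/6*y to the remainder.
  remainder 11/4*y**3 + 11/6*y ≠ 0; add k_3 = 11/4*y**3 + 11/6*y to the basis.

S(h_1,k_3): lcm = x*y**3. S = -2/3*x*y + 5/6*y**3.
  leading term x*y: subtract (-5/18)·h_1 from -2/3*x*y + 5/6*y**3 → 5/6*y**3 + 5/9*y
  leading term y**3: subtract (10/33)·k_3 from 5/6*y**3 + 5/9*y → 0
  remainder 0.

S(h_2,k_3): leading monomials are coprime, so the S-polynomial reduces to 0 (Buchberger's first criterion).
Every S-polynomial of the final basis reduces to 0, so we have a Gröbner basis.
Inter-reduce: drop elements whose leading term is divisible by another's, tail-reduce, and make monic.
Reduced Gröbner basis: {x - 11/4*y**2 - 1, y**3 + 2/3*y}.

Same reduced basis, so the two generating sets span the same ideal.

Yes, the ideals are equal.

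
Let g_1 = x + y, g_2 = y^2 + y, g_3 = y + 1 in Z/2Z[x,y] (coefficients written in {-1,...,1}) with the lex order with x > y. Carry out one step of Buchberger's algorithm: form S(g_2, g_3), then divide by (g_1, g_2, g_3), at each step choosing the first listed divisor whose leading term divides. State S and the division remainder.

S(g_2, g_3) = 0; remainder on division = 0.

lcm(LM(g_2), LM(g_3)) = y^2.
S = (lcm/LT(g_2))·g_2 − (lcm/LT(g_3))·g_3 = 0.
Reduce S modulo (g_1, g_2, g_3) in that order:
The remainder is 0, so this S-polynomial contributes no new basis element.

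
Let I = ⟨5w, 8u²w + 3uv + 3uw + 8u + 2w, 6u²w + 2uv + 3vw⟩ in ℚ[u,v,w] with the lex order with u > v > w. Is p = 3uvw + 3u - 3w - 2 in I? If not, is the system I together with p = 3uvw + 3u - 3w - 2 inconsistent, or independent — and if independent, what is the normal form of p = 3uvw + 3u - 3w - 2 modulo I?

First compute the reduced Gröbner basis of I by Buchberger's algorithm.
f_1 = 5w, LT = w.
f_2 = 8u²w + 3uv + 3uw + 8u + 2w, LT = u²w.
f_3 = 6u²w + 2uv + 3vw, LT = u²w.

S(f_1,f_2): lcm = u²w. S = -⅜uv - ⅜uw - u - ¼w.
  reduce S modulo (f_1, f_2, f_3):
  remainder -⅜uv - u ≠ 0; add h_4 = -⅜uv - u to the basis.

S(f_1,f_3): lcm = u²w. S = -⅓uv - ½vw.
  reduce S modulo (f_1, f_2, f_3, h_4):
  remainder 8/9u ≠ 0; add h_5 = 8/9u to the basis.

The other S-polynomials (S(f_2,f_3), S(f_1,h_4), S(f_2,h_4), S(f_3,h_4), S(f_1,h_5), S(f_2,h_5), S(f_3,h_5), S(h_4,h_5)) all reduce to 0 modulo the current basis, so we have a Gröbner basis.
Inter-reduce: drop elements whose leading term is divisible by another's, tail-reduce, and make monic.
Reduced Gröbner basis: {u, w}.
Label its elements g_1 = u, g_2 = w.

Reduce p = 3uvw + 3u - 3w - 2 modulo G:
  leading term uvw: subtract (3vw)·g_1 from 3uvw + 3u - 3w - 2 → 3u - 3w - 2
  leading term u: subtract (3)·g_1 from 3u - 3w - 2 → -3w - 2
  leading term w: subtract (-3)·g_2 from -3w - 2 → -2
  leading term 1: no divisor's leading term divides it; move -2 to the remainder.
  normal form = -2.
The normal form is nonzero, so p ∉ I. Since p minus its normal form lies in I, I + (p) = I + (r) where r = -2; decide whether this ideal is the whole ring.
Here r = -2 is a nonzero constant, hence a unit: 1 ∈ I + (p), the Gröbner basis of I + (p) is {1}, and the enlarged system has no common solution — adjoining p is inconsistent.

Adjoining 3uvw + 3u - 3w - 2 makes the ideal the whole ring: the system is inconsistent.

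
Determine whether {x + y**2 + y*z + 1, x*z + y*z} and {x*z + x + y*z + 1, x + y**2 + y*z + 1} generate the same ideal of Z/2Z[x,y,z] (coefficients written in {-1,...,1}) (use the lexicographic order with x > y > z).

Since reduced Gröbner bases are canonical representatives of ideals under a given ordering, it suffices to compute and compare them.
Buchberger on the first generating set:
f_1 = x + y**2 + y*z + 1, LT = x.
f_2 = x*z + y*z, LT = x*z.

S(f_1,f_2): lcm = x*z. S = y**2*z + y*z**2 + y*z + z.
  leading term y**2*z: no divisor's leading term divides it; move y**2*z to the remainder.
  leading term y*z**2: no divisor's leading term divides it; move y*z**2 to the remainder.
  leading term y*z: no divisor's leading term divides it; move y*z to the remainder.
  leading term z: no divisor's leading term divides it; move z to the remainder.
  remainder y**2*z + y*z**2 + y*z + z ≠ 0; add g_3 = y**2*z + y*z**2 + y*z + z to the basis.

S(f_1,g_3): leading monomials are coprime, so the S-polynomial reduces to 0 (Buchberger's first criterion).
S(f_2,g_3): lcm = x*y**2*z. S = x*y*z**2 + x*y*z + x*z + y**3*z.
  leading term x*y*z**2: subtract (y*z**2)·f_1 from x*y*z**2 + x*y*z + x*z + y**3*z → x*y*z + x*z + y**3*z**2 + y**3*z + y**2*z**3 + y*z**2
  leading term x*y*z: subtract (y*z)·f_1 from x*y*z + x*z + y**3*z**2 + y**3*z + y**2*z**3 + y*z**2 → x*z + y**3*z**2 + y**2*z**3 + y**2*z**2 + y*z**2 + y*z
  leading term x*z: subtract (z)·f_1 from x*z + y**3*z**2 + y**2*z**3 + y**2*z**2 + y*z**2 + y*z → y**3*z**2 + y**2*z**3 + y**2*z**2 + y**2*z + y*z + z
  leading term y**3*z**2: subtract (y*z)·g_3 from y**3*z**2 + y**2*z**3 + y**2*z**2 + y**2*z + y*z + z → y**2*z + y*z**2 + y*z + z
  leading term y**2*z: subtract (1)·g_3 from y**2*z + y*z**2 + y*z + z → 0
  remainder 0.

Every S-polynomial of the final basis reduces to 0, so we have a Gröbner basis.
Inter-reduce: drop elements whose leading term is divisible by another's, tail-reduce, and make monic.
Reduced Gröbner basis: {x + y**2 + y*z + 1, y**2*z + y*z**2 + y*z + z}.

Buchberger on the second generating set:
h_1 = x*z + x + y*z + 1, LT = x*z.
h_2 = x + y**2 + y*z + 1, LT = x.

S(h_1,h_2): lcm = x*z. S = x + y**2*z + y*z**2 + y*z + z + 1.
  leading term x: subtract (1)·h_2 from x + y**2*z + y*z**2 + y*z + z + 1 → y**2*z + y**2 + y*z**2 + z
  leading term y**2*z: no divisor's leading term divides it; move y**2*z to the remainder.
  leading term y**2: no divisor's leading term divides it; move y**2 to the remainder.
  leading term y*z**2: no divisor's leading term divides it; move y*z**2 to the remainder.
  leading term z: no divisor's leading term divides it; move z to the remainder.
  remainder y**2*z + y**2 + y*z**2 + z ≠ 0; add k_3 = y**2*z + y**2 + y*z**2 + z to the basis.

S(h_1,k_3): lcm = x*y**2*z. S = x*y*z**2 + x*z + y**3*z + y**2.
  leading term x*y*z**2: subtract (y*z)·h_1 from x*y*z**2 + x*z + y**3*z + y**2 → x*y*z + x*z + y**3*z + y**2*z**2 + y**2 + y*z
  leading term x*y*z: subtract (y)·h_1 from x*y*z + x*z + y**3*z + y**2*z**2 + y**2 + y*z → x*y + x*z + y**3*z + y**2*z**2 + y**2*z + y**2 + y*z + y
  leading term x*y: subtract (y)·h_2 from x*y + x*z + y**3*z + y**2*z**2 + y**2*z + y**2 + y*z + y → x*z + y**3*z + y**3 + y**2*z**2 + y**2 + y*z
  leading term x*z: subtract (1)·h_1 from x*z + y**3*z + y**3 + y**2*z**2 + y**2 + y*z → x + y**3*z + y**3 + y**2*z**2 + y**2 + 1
  leading term x: subtract (1)·h_2 from x + y**3*z + y**3 + y**2*z**2 + y**2 + 1 → y**3*z + y**3 + y**2*z**2 + y*z
  leading term y**3*z: subtract (y)·k_3 from y**3*z + y**3 + y**2*z**2 + y*z → 0
  remainder 0.

S(h_2,k_3): leading monomials are coprime, so the S-polynomial reduces to 0 (Buchberger's first criterion).
Every S-polynomial of the final basis reduces to 0, so we have a Gröbner basis.
Inter-reduce: drop elements whose leading term is divisible by another's, tail-reduce, and make monic.
Reduced Gröbner basis: {x + y**2 + y*z + 1, y**2*z + y**2 + y*z**2 + z}.

Since the reduced bases disagree, the two ideals are not the same.
The choice of monomial ordering does not affect the verdict — as long as both bases are computed under the same ordering, their equality decides ideal equality.

No, the ideals differ.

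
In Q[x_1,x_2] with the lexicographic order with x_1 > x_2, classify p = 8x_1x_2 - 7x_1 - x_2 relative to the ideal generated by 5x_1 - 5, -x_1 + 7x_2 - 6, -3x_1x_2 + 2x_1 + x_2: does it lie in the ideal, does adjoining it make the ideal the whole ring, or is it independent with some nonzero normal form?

First compute the reduced Gröbner basis of I by Buchberger's algorithm.
f_1 = 5x_1 - 5, LT = x_1.
f_2 = -x_1 + 7x_2 - 6, LT = x_1.
f_3 = -3x_1x_2 + 2x_1 + x_2, LT = x_1x_2.

S(f_1,f_2): lcm = x_1. S = 7x_2 - 7.
  leading term x_2: no divisor's leading term divides it; move 7x_2 to the remainder.
  leading term 1: no divisor's leading term divides it; move -7 to the remainder.
  remainder 7x_2 - 7 ≠ 0; add h_4 = 7x_2 - 7 to the basis.

The other S-polynomials (S(f_1,f_3), S(f_2,f_3), S(f_1,h_4), S(f_2,h_4), S(f_3,h_4)) all reduce to 0 modulo the current basis, so we have a Gröbner basis.
Inter-reduce: drop elements whose leading term is divisible by another's, tail-reduce, and make monic.
Reduced Gröbner basis: {x_1 - 1, x_2 - 1}.
Label its elements g_1 = x_1 - 1, g_2 = x_2 - 1.

Reduce p = 8x_1x_2 - 7x_1 - x_2 modulo G:
  leading term x_1x_2: subtract (8x_2)·g_1 from 8x_1x_2 - 7x_1 - x_2 → -7x_1 + 7x_2
  leading term x_1: subtract (-7)·g_1 from -7x_1 + 7x_2 → 7x_2 - 7
  leading term x_2: subtract (7)·g_2 from 7x_2 - 7 → 0
  normal form = 0.
Since the normal form is 0, p ∈ I.

Ideal membership is decidable via reduction modulo a Gröbner basis.

8x_1x_2 - 7x_1 - x_2 lies in I (it reduces to 0).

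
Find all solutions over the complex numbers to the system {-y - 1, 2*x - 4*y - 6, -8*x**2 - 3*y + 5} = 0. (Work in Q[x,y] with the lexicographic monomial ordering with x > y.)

Compute a lex Gröbner basis by Buchberger's algorithm.
f_1 = -y - 1, LT = y.
f_2 = 2*x - 4*y - 6, LT = x.
f_3 = -8*x**2 - 3*y + 5, LT = x**2.

The S-polynomials (S(f_1,f_2), S(f_1,f_3), S(f_2,f_3)) all reduce to 0 modulo the current basis, so we have a Gröbner basis.
Inter-reduce: drop elements whose leading term is divisible by another's, tail-reduce, and make monic.
Reduced Gröbner basis: {x - 1, y + 1}.

From the last basis element, y + 1 = 0, so y takes values in {-1}. Each choice, substituted upward through the basis, yields the corresponding point(s) of the solution set.
  y = -1: the earlier basis element becomes x - 1 = 0, giving x = 1 — point (1, -1).
Substituting each solution back into the original system confirms all equations vanish.
Zero-dimensionality of the ideal guarantees finitely many solutions over ℂ.

{(1, -1)}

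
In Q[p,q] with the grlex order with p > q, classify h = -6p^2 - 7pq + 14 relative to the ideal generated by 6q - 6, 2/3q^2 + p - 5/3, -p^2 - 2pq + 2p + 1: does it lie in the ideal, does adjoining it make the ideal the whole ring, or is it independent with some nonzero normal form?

First compute the reduced Gröbner basis of I by Buchberger's algorithm.
f_1 = 6q - 6, LT = q.
f_2 = 2/3q^2 + p - 5/3, LT = q^2.
f_3 = -p^2 - 2pq + 2p + 1, LT = p^2.

S(f_1,f_2): lcm = q^2. S = -3/2p - q + 5/2.
  leading term p: no divisor's leading term divides it; move -3/2p to the remainder.
  leading term q: subtract (-1/6)·f_1 from -q + 5/2 → 3/2
  leading term 1: no divisor's leading term divides it; move 3/2 to the remainder.
  remainder -3/2p + 3/2 ≠ 0; add k_4 = -3/2p + 3/2 to the basis.

S(f_1,f_3): leading monomials are coprime, so the S-polynomial reduces to 0 (Buchberger's first criterion).
S(f_2,f_3): leading monomials are coprime, so the S-polynomial reduces to 0 (Buchberger's first criterion).
S(f_1,k_4): leading monomials are coprime, so the S-polynomial reduces to 0 (Buchberger's first criterion).
S(f_2,k_4): leading monomials are coprime, so the S-polynomial reduces to 0 (Buchberger's first criterion).
S(f_3,k_4): lcm = p^2. S = 2pq - p - 1.
  leading term pq: subtract (1/3p)·f_1 from 2pq - p - 1 → p - 1
  leading term p: subtract (-2/3)·k_4 from p - 1 → 0
  remainder 0.

Every S-polynomial of the final basis reduces to 0, so we have a Gröbner basis.
Inter-reduce: drop elements whose leading term is divisible by another's, tail-reduce, and make monic.
Reduced Gröbner basis: {p - 1, q - 1}.
Label its elements g_1 = p - 1, g_2 = q - 1.

Reduce h = -6p^2 - 7pq + 14 modulo G:
  leading term p^2: subtract (-6p)·g_1 from -6p^2 - 7pq + 14 → -7pq - 6p + 14
  leading term pq: subtract (-7q)·g_1 from -7pq - 6p + 14 → -6p - 7q + 14
  leading term p: subtract (-6)·g_1 from -6p - 7q + 14 → -7q + 8
  leading term q: subtract (-7)·g_2 from -7q + 8 → 1
  leading term 1: no divisor's leading term divides it; move 1 to the remainder.
  normal form = 1.
The normal form is nonzero, so h ∉ I. Since h minus its normal form lies in I, I + (h) = I + (r) where r = 1; decide whether this ideal is the whole ring.
Here r = 1 is a nonzero constant, hence a unit: 1 ∈ I + (h), the Gröbner basis of I + (h) is {1}, and the enlarged system has no common solution — adjoining h is inconsistent.

Adjoining -6p^2 - 7pq + 14 makes the ideal the whole ring: the system is inconsistent.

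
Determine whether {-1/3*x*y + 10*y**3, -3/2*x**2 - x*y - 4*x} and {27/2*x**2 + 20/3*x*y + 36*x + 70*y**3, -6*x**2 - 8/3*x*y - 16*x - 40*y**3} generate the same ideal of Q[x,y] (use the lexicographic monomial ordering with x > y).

Yes, the ideals are equal.

Two ideals are equal iff their reduced Gröbner bases coincide (the reduced basis is unique for a fixed ordering).
Buchberger on the first generating set:
f_1 = -1/3*x*y + 10*y**3, LT = x*y.
f_2 = -3/2*x**2 - x*y - 4*x, LT = x**2.

S(f_1,f_2): lcm = x**2*y. S = -30*x*y**3 - 2/3*x*y**2 - 8/3*x*y.
  leading term x*y**3: subtract (90*y**2)·f_1 from -30*x*y**3 - 2/3*x*y**2 - 8/3*x*y → -2/3*x*y**2 - 8/3*x*y - 900*y**5
  leading term x*y**2: subtract (2*y)·f_1 from -2/3*x*y**2 - 8/3*x*y - 900*y**5 → -8/3*x*y - 900*y**5 - 20*y**4
  leading term x*y: subtract (8)·f_1 from -8/3*x*y - 900*y**5 - 20*y**4 → -900*y**5 - 20*y**4 - 80*y**3
  leading term y**5: no divisor's leading term divides it; move -900*y**5 to the remainder.
  leading term y**4: no divisor's leading term divides it; move -20*y**4 to the remainder.
  leading term y**3: no divisor's leading term divides it; move -80*y**3 to the remainder.
  remainder -900*y**5 - 20*y**4 - 80*y**3 ≠ 0; add g_3 = -900*y**5 - 20*y**4 - 80*y**3 to the basis.

The other S-polynomials (S(f_1,g_3), S(f_2,g_3)) all reduce to 0 modulo the current basis, so we have a Gröbner basis.
Inter-reduce: drop elements whose leading term is divisible by another's, tail-reduce, and make monic.
Reduced Gröbner basis: {x**2 + 8/3*x + 20*y**3, x*y - 30*y**3, y**5 + 1/45*y**4 + 4/45*y**3}.

Buchberger on the second generating set:
h_1 = 27/2*x**2 + 20/3*x*y + 36*x + 70*y**3, LT = x**2.
h_2 = -6*x**2 - 8/3*x*y - 16*x - 40*y**3, LT = x**2.

S(h_1,h_2): lcm = x**2. S = 4/81*x*y - 40/27*y**3.
  leading term x*y: no divisor's leading term divides it; move 4/81*x*y to the remainder.
  leading term y**3: no divisor's leading term divides it; move -40/27*y**3 to the remainder.
  remainder 4/81*x*y - 40/27*y**3 ≠ 0; add k_3 = 4/81*x*y - 40/27*y**3 to the basis.

S(h_1,k_3): lcm = x**2*y. S = 30*x*y**3 + 40/81*x*y**2 + 8/3*x*y + 140/27*y**4.
  leading term x*y**3: subtract (1215/2*y**2)·k_3 from 30*x*y**3 + 40/81*x*y**2 + 8/3*x*y + 140/27*y**4 → 40/81*x*y**2 + 8/3*x*y + 900*y**5 + 140/27*y**4
  leading term x*y**2: subtract (10*y)·k_3 from 40/81*x*y**2 + 8/3*x*y + 900*y**5 + 140/27*y**4 → 8/3*x*y + 900*y**5 + 20*y**4
  leading term x*y: subtract (54)·k_3 from 8/3*x*y + 900*y**5 + 20*y**4 → 900*y**5 + 20*y**4 + 80*y**3
  leading term y**5: no divisor's leading term divides it; move 900*y**5 to the remainder.
  leading term y**4: no divisor's leading term divides it; move 20*y**4 to the remainder.
  leading term y**3: no divisor's leading term divides it; move 80*y**3 to the remainder.
  remainder 900*y**5 + 20*y**4 + 80*y**3 ≠ 0; add k_4 = 900*y**5 + 20*y**4 + 80*y**3 to the basis.

The other S-polynomials (S(h_2,k_3), S(h_1,k_4), S(h_2,k_4), S(k_3,k_4)) all reduce to 0 modulo the current basis, so we have a Gröbner basis.
Inter-reduce: drop elements whose leading term is divisible by another's, tail-reduce, and make monic.
Reduced Gröbner basis: {x**2 + 8/3*x + 20*y**3, x*y - 30*y**3, y**5 + 1/45*y**4 + 4/45*y**3}.

The two bases agree; hence the ideals are identical.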